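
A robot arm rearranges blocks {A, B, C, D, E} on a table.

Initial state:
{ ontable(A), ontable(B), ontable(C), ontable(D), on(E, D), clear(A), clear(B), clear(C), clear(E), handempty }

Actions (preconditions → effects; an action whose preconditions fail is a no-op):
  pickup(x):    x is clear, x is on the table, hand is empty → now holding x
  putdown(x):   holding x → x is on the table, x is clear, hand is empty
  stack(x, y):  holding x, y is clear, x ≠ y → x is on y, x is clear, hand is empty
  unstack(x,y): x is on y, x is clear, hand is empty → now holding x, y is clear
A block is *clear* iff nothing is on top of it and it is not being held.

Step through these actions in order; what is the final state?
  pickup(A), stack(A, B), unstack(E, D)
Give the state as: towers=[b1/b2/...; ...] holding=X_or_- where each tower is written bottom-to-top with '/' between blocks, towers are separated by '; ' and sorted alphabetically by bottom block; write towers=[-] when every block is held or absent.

step 1 (pickup(A)): towers=[B; C; D/E] holding=A
step 2 (stack(A, B)): towers=[B/A; C; D/E] holding=-
step 3 (unstack(E, D)): towers=[B/A; C; D] holding=E

towers=[B/A; C; D] holding=E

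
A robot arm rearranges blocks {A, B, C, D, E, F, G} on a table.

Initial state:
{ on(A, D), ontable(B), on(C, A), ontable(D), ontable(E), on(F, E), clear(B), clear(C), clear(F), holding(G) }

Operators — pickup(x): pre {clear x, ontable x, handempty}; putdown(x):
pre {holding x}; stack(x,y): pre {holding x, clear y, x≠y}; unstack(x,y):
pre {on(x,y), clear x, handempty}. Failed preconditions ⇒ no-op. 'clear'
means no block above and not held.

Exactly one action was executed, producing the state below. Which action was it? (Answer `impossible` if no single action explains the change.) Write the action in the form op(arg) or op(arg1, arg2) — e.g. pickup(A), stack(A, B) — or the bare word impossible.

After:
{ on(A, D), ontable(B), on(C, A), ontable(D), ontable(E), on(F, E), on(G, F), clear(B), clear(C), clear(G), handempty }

target: towers=[B; D/A/C; E/F/G] holding=-
        putdown(G) → towers=[B; D/A/C; E/F; G] holding=-
       stack(G, B) → towers=[B/G; D/A/C; E/F] holding=-
       stack(G, F) → towers=[B; D/A/C; E/F/G] holding=-  ← match
       stack(G, C) → towers=[B; D/A/C/G; E/F] holding=-

stack(G, F)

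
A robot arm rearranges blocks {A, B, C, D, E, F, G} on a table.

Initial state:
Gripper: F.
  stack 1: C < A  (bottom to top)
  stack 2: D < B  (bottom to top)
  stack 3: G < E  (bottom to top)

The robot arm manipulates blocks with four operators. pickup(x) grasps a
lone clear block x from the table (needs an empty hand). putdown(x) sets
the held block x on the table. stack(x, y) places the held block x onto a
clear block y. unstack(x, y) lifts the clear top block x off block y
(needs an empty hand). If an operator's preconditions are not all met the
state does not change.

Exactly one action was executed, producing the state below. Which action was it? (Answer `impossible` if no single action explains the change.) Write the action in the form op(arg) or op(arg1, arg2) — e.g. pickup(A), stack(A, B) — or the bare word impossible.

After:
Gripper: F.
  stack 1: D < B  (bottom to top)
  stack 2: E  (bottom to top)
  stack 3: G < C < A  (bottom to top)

target: towers=[D/B; E; G/C/A] holding=F
        putdown(F) → towers=[C/A; D/B; F; G/E] holding=-
       stack(F, B) → towers=[C/A; D/B/F; G/E] holding=-
       stack(F, A) → towers=[C/A/F; D/B; G/E] holding=-
       stack(F, E) → towers=[C/A; D/B; G/E/F] holding=-
none of the 4 applicable actions match → impossible

impossible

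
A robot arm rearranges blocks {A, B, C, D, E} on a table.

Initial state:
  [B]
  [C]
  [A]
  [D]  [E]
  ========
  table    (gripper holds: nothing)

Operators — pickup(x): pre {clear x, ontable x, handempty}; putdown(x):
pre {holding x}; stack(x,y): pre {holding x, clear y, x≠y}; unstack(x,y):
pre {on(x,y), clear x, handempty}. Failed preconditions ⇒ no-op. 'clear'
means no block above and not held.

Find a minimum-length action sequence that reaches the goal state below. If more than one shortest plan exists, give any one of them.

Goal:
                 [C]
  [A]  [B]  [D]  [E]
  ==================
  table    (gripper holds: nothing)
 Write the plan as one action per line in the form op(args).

step 1 (unstack(B, C)): towers=[D/A/C; E] holding=B
step 2 (putdown(B)): towers=[B; D/A/C; E] holding=-
step 3 (unstack(C, A)): towers=[B; D/A; E] holding=C
step 4 (stack(C, E)): towers=[B; D/A; E/C] holding=-
step 5 (unstack(A, D)): towers=[B; D; E/C] holding=A
step 6 (putdown(A)): towers=[A; B; D; E/C] holding=-
goal check: towers=[A; B; D; E/C] holding=- — reached (length 6, optimal by BFS)

unstack(B, C)
putdown(B)
unstack(C, A)
stack(C, E)
unstack(A, D)
putdown(A)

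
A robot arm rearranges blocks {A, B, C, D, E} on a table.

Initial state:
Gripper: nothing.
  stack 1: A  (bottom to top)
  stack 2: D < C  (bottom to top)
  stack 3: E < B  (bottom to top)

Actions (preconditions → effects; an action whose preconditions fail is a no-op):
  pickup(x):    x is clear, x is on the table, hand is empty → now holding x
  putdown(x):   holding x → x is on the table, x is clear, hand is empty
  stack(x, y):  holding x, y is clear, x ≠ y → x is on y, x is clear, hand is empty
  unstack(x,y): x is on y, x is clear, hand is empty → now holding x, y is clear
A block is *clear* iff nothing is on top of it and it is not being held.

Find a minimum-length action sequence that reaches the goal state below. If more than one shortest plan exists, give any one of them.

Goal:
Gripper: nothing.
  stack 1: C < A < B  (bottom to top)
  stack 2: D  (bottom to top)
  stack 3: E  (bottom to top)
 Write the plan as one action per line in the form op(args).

step 1 (unstack(C, D)): towers=[A; D; E/B] holding=C
step 2 (putdown(C)): towers=[A; C; D; E/B] holding=-
step 3 (pickup(A)): towers=[C; D; E/B] holding=A
step 4 (stack(A, C)): towers=[C/A; D; E/B] holding=-
step 5 (unstack(B, E)): towers=[C/A; D; E] holding=B
step 6 (stack(B, A)): towers=[C/A/B; D; E] holding=-
goal check: towers=[C/A/B; D; E] holding=- — reached (length 6, optimal by BFS)

unstack(C, D)
putdown(C)
pickup(A)
stack(A, C)
unstack(B, E)
stack(B, A)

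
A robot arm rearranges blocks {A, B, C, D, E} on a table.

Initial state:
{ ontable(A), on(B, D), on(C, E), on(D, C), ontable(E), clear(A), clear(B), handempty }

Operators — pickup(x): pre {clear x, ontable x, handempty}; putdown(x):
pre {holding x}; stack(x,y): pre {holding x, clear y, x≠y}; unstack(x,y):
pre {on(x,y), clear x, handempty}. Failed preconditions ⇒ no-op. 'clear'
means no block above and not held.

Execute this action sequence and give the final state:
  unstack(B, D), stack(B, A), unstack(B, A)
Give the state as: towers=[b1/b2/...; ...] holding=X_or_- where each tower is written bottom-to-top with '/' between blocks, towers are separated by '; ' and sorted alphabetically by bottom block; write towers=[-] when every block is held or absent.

towers=[A; E/C/D] holding=B

step 1 (unstack(B, D)): towers=[A; E/C/D] holding=B
step 2 (stack(B, A)): towers=[A/B; E/C/D] holding=-
step 3 (unstack(B, A)): towers=[A; E/C/D] holding=B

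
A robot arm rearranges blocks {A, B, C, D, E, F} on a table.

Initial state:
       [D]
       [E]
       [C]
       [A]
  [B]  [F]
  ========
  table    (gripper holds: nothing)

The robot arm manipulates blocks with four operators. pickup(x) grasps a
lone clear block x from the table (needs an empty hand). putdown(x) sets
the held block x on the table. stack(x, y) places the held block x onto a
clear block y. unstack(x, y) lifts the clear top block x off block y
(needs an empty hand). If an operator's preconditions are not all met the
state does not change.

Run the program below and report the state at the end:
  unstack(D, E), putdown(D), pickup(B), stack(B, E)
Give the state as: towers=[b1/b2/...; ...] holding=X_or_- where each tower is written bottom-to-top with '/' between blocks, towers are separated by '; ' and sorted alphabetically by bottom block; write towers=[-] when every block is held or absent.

step 1 (unstack(D, E)): towers=[B; F/A/C/E] holding=D
step 2 (putdown(D)): towers=[B; D; F/A/C/E] holding=-
step 3 (pickup(B)): towers=[D; F/A/C/E] holding=B
step 4 (stack(B, E)): towers=[D; F/A/C/E/B] holding=-

towers=[D; F/A/C/E/B] holding=-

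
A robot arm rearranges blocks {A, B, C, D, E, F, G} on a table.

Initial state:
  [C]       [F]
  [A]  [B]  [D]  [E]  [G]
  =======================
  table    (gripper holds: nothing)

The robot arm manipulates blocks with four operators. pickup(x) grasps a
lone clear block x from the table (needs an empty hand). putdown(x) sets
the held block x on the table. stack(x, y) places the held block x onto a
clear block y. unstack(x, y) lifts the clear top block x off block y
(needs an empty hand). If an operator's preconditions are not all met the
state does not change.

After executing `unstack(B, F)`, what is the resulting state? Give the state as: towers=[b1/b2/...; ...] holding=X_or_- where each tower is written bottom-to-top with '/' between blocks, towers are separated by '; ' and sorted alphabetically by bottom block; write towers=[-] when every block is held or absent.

before: towers=[A/C; B; D/F; E; G] holding=-
pre[unstack(B, F)]: on(B,F) no, clear(B) yes, handempty yes
on(B,F) unmet → unstack(B, F) is a no-op
after:  towers=[A/C; B; D/F; E; G] holding=-

towers=[A/C; B; D/F; E; G] holding=-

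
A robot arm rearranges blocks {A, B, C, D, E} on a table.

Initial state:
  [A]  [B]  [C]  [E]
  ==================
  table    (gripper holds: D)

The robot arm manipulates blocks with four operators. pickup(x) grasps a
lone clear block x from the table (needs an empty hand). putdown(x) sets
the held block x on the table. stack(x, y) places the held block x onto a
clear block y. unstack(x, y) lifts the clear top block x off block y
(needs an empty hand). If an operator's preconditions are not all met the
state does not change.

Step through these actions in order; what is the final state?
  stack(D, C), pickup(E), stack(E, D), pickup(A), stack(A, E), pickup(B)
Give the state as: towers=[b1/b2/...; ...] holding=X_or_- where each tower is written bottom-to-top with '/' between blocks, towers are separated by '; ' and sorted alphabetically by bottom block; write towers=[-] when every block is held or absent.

step 1 (stack(D, C)): towers=[A; B; C/D; E] holding=-
step 2 (pickup(E)): towers=[A; B; C/D] holding=E
step 3 (stack(E, D)): towers=[A; B; C/D/E] holding=-
step 4 (pickup(A)): towers=[B; C/D/E] holding=A
step 5 (stack(A, E)): towers=[B; C/D/E/A] holding=-
step 6 (pickup(B)): towers=[C/D/E/A] holding=B

towers=[C/D/E/A] holding=B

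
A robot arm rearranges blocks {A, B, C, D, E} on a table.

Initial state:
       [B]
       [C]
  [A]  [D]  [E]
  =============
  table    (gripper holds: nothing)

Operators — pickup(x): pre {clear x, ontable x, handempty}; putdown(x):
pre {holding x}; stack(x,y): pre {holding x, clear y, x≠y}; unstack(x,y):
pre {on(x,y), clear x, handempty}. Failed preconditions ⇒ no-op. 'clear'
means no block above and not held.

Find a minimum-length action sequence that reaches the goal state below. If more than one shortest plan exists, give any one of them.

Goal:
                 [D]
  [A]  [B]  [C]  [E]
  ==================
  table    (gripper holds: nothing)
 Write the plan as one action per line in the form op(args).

step 1 (unstack(B, C)): towers=[A; D/C; E] holding=B
step 2 (putdown(B)): towers=[A; B; D/C; E] holding=-
step 3 (unstack(C, D)): towers=[A; B; D; E] holding=C
step 4 (putdown(C)): towers=[A; B; C; D; E] holding=-
step 5 (pickup(D)): towers=[A; B; C; E] holding=D
step 6 (stack(D, E)): towers=[A; B; C; E/D] holding=-
goal check: towers=[A; B; C; E/D] holding=- — reached (length 6, optimal by BFS)

unstack(B, C)
putdown(B)
unstack(C, D)
putdown(C)
pickup(D)
stack(D, E)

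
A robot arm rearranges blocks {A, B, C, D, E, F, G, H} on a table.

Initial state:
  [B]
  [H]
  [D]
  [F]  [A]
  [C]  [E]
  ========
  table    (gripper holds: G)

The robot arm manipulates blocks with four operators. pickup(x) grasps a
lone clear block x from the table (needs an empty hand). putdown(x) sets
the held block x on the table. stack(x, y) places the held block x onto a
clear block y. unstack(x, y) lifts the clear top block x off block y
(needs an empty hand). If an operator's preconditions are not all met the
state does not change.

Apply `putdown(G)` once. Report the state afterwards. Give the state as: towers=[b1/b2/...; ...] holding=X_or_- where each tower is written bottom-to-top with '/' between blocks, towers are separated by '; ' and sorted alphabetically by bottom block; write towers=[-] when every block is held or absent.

before: towers=[C/F/D/H/B; E/A] holding=G
pre[putdown(G)]: holding(G) yes
all met → apply putdown(G)
after:  towers=[C/F/D/H/B; E/A; G] holding=-

towers=[C/F/D/H/B; E/A; G] holding=-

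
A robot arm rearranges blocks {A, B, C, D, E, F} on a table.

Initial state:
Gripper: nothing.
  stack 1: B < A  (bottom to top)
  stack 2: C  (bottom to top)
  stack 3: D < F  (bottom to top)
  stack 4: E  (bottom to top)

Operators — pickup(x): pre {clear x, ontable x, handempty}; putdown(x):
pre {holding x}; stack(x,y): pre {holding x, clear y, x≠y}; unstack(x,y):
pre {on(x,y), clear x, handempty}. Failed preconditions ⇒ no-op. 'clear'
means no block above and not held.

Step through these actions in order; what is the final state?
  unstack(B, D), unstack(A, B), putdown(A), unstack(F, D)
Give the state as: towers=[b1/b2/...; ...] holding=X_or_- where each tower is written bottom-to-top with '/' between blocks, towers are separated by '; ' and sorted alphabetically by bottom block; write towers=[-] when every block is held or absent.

towers=[A; B; C; D; E] holding=F

step 1 (unstack(B, D)) [no-op]: towers=[B/A; C; D/F; E] holding=-
step 2 (unstack(A, B)): towers=[B; C; D/F; E] holding=A
step 3 (putdown(A)): towers=[A; B; C; D/F; E] holding=-
step 4 (unstack(F, D)): towers=[A; B; C; D; E] holding=F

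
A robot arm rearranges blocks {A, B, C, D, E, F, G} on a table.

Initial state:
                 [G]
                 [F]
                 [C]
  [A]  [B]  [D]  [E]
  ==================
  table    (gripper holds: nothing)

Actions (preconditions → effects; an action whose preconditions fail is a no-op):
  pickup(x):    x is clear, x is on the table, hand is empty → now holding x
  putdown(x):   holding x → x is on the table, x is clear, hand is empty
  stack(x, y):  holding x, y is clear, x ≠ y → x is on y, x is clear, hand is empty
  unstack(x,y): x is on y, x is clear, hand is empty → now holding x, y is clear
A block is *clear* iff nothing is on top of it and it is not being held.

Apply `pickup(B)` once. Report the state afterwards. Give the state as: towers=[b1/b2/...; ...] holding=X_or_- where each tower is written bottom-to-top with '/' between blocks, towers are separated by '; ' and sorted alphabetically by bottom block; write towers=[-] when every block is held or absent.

before: towers=[A; B; D; E/C/F/G] holding=-
pre[pickup(B)]: clear(B) ✓, ontable(B) ✓, handempty ✓
all met → apply pickup(B)
after:  towers=[A; D; E/C/F/G] holding=B

towers=[A; D; E/C/F/G] holding=B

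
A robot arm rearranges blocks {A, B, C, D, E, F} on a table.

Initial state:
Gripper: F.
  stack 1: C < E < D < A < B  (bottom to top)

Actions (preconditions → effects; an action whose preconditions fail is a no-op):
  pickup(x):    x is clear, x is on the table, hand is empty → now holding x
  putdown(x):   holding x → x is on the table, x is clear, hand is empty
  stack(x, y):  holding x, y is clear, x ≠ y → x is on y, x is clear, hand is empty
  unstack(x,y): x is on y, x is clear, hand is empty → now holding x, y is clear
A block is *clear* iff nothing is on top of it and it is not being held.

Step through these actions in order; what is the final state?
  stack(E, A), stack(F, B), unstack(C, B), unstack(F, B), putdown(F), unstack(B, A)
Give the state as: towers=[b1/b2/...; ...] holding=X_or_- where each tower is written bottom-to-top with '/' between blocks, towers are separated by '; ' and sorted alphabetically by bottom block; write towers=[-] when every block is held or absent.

towers=[C/E/D/A; F] holding=B

step 1 (stack(E, A)) [no-op]: towers=[C/E/D/A/B] holding=F
step 2 (stack(F, B)): towers=[C/E/D/A/B/F] holding=-
step 3 (unstack(C, B)) [no-op]: towers=[C/E/D/A/B/F] holding=-
step 4 (unstack(F, B)): towers=[C/E/D/A/B] holding=F
step 5 (putdown(F)): towers=[C/E/D/A/B; F] holding=-
step 6 (unstack(B, A)): towers=[C/E/D/A; F] holding=B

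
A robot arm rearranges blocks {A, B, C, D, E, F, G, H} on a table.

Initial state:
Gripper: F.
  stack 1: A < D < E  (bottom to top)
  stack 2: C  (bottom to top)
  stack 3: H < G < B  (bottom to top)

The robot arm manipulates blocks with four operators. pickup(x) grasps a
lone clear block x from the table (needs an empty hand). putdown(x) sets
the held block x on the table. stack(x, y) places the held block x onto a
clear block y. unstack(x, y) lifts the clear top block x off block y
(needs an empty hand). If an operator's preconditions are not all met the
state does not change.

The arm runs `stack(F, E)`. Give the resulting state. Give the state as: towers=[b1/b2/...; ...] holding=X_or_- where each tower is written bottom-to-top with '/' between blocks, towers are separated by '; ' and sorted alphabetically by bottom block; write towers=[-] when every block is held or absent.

before: towers=[A/D/E; C; H/G/B] holding=F
pre[stack(F, E)]: holding(F) ok, clear(E) ok, F≠E ok
all met → apply stack(F, E)
after:  towers=[A/D/E/F; C; H/G/B] holding=-

towers=[A/D/E/F; C; H/G/B] holding=-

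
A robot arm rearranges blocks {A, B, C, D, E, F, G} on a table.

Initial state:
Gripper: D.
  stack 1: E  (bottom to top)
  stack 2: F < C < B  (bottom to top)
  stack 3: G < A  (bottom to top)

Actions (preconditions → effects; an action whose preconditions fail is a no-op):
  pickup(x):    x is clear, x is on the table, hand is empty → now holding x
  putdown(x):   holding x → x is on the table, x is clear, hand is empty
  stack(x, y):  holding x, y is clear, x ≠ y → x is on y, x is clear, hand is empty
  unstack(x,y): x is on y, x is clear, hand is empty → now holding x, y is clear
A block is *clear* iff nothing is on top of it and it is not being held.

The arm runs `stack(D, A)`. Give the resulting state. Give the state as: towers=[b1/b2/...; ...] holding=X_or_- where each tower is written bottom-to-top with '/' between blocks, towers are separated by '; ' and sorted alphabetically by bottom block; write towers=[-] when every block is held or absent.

towers=[E; F/C/B; G/A/D] holding=-

before: towers=[E; F/C/B; G/A] holding=D
pre[stack(D, A)]: holding(D) ok, clear(A) ok, D≠A ok
all met → apply stack(D, A)
after:  towers=[E; F/C/B; G/A/D] holding=-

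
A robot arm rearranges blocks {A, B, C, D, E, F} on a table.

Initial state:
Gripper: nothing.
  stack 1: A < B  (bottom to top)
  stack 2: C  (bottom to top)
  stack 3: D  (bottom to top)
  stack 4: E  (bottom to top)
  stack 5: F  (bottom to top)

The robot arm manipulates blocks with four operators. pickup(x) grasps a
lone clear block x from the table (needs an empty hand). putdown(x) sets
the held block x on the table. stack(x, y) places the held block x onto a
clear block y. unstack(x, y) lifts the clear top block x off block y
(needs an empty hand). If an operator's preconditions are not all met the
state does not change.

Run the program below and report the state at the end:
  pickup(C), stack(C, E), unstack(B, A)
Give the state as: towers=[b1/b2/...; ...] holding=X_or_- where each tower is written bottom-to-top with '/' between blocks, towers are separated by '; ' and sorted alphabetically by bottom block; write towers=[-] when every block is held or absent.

step 1 (pickup(C)): towers=[A/B; D; E; F] holding=C
step 2 (stack(C, E)): towers=[A/B; D; E/C; F] holding=-
step 3 (unstack(B, A)): towers=[A; D; E/C; F] holding=B

towers=[A; D; E/C; F] holding=B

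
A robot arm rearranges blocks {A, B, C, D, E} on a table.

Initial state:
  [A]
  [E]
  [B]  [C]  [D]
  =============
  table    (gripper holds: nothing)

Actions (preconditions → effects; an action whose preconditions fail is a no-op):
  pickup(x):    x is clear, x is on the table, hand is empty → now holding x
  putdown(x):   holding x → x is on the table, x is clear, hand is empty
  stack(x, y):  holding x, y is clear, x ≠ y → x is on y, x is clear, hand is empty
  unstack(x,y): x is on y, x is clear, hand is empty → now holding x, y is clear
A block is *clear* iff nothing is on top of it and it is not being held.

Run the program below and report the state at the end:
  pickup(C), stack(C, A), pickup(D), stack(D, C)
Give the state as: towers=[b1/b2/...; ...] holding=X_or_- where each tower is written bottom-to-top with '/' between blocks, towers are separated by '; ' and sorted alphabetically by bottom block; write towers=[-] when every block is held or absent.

towers=[B/E/A/C/D] holding=-

step 1 (pickup(C)): towers=[B/E/A; D] holding=C
step 2 (stack(C, A)): towers=[B/E/A/C; D] holding=-
step 3 (pickup(D)): towers=[B/E/A/C] holding=D
step 4 (stack(D, C)): towers=[B/E/A/C/D] holding=-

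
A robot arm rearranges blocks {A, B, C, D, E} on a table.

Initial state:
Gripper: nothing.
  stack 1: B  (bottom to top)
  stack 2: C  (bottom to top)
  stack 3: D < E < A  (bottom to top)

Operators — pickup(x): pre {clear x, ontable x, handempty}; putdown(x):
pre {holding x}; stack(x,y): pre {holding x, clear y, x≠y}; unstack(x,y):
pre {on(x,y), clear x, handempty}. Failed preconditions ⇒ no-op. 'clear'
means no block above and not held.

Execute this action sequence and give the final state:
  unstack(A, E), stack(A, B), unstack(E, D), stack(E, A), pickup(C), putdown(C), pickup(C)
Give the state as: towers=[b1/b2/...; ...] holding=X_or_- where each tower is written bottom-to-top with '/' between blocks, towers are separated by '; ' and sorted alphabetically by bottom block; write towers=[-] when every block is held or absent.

step 1 (unstack(A, E)): towers=[B; C; D/E] holding=A
step 2 (stack(A, B)): towers=[B/A; C; D/E] holding=-
step 3 (unstack(E, D)): towers=[B/A; C; D] holding=E
step 4 (stack(E, A)): towers=[B/A/E; C; D] holding=-
step 5 (pickup(C)): towers=[B/A/E; D] holding=C
step 6 (putdown(C)): towers=[B/A/E; C; D] holding=-
step 7 (pickup(C)): towers=[B/A/E; D] holding=C

towers=[B/A/E; D] holding=C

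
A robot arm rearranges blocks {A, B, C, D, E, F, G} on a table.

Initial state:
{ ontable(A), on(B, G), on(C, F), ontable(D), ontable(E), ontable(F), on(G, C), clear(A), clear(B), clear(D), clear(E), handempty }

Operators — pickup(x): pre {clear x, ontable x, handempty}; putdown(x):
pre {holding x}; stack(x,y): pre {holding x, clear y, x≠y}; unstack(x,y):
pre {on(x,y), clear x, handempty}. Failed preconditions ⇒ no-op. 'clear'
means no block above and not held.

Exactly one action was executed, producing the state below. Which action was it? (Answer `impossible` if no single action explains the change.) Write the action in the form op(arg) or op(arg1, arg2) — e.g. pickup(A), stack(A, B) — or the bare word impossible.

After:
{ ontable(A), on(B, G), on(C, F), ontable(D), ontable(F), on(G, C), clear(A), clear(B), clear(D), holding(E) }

target: towers=[A; D; F/C/G/B] holding=E
     unstack(B, G) → towers=[A; D; E; F/C/G] holding=B
         pickup(D) → towers=[A; E; F/C/G/B] holding=D
         pickup(A) → towers=[D; E; F/C/G/B] holding=A
         pickup(E) → towers=[A; D; F/C/G/B] holding=E  ← match

pickup(E)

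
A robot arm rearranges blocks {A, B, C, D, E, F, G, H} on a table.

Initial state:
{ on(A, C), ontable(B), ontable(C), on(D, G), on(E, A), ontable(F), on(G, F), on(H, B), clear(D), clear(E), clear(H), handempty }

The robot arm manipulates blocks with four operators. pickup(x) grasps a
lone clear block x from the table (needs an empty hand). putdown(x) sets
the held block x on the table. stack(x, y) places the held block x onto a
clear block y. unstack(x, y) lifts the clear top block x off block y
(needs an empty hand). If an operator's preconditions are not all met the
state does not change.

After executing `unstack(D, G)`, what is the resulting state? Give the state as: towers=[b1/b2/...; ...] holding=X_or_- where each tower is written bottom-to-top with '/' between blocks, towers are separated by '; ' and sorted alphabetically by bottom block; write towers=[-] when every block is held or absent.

before: towers=[B/H; C/A/E; F/G/D] holding=-
pre[unstack(D, G)]: on(D,G) yes, clear(D) yes, handempty yes
all met → apply unstack(D, G)
after:  towers=[B/H; C/A/E; F/G] holding=D

towers=[B/H; C/A/E; F/G] holding=D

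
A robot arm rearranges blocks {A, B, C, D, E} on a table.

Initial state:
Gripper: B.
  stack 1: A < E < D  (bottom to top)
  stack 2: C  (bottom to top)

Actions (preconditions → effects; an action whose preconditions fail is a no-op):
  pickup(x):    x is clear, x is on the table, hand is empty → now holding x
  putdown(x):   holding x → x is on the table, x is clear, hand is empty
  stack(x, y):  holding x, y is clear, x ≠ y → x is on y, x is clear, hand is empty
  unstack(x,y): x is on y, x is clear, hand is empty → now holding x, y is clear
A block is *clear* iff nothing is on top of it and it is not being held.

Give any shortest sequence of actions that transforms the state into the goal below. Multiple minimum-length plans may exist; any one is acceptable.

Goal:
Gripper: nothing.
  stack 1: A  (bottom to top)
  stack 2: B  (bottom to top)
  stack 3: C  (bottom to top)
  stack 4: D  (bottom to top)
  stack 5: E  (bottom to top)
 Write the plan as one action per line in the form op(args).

putdown(B)
unstack(D, E)
putdown(D)
unstack(E, A)
putdown(E)

step 1 (putdown(B)): towers=[A/E/D; B; C] holding=-
step 2 (unstack(D, E)): towers=[A/E; B; C] holding=D
step 3 (putdown(D)): towers=[A/E; B; C; D] holding=-
step 4 (unstack(E, A)): towers=[A; B; C; D] holding=E
step 5 (putdown(E)): towers=[A; B; C; D; E] holding=-
goal check: towers=[A; B; C; D; E] holding=- — reached (length 5, optimal by BFS)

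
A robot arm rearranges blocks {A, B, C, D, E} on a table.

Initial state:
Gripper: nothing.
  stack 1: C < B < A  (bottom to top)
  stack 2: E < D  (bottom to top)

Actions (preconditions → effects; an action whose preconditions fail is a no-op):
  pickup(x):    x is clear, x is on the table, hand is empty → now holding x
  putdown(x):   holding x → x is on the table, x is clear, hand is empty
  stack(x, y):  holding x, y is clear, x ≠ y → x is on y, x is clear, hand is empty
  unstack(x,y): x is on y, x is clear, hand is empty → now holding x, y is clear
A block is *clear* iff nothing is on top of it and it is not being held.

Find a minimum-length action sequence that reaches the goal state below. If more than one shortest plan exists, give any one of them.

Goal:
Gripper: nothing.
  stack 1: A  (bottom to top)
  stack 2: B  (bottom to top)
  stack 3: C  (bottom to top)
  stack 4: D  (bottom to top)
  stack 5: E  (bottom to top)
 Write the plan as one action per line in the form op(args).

step 1 (unstack(D, E)): towers=[C/B/A; E] holding=D
step 2 (putdown(D)): towers=[C/B/A; D; E] holding=-
step 3 (unstack(A, B)): towers=[C/B; D; E] holding=A
step 4 (putdown(A)): towers=[A; C/B; D; E] holding=-
step 5 (unstack(B, C)): towers=[A; C; D; E] holding=B
step 6 (putdown(B)): towers=[A; B; C; D; E] holding=-
goal check: towers=[A; B; C; D; E] holding=- — reached (length 6, optimal by BFS)

unstack(D, E)
putdown(D)
unstack(A, B)
putdown(A)
unstack(B, C)
putdown(B)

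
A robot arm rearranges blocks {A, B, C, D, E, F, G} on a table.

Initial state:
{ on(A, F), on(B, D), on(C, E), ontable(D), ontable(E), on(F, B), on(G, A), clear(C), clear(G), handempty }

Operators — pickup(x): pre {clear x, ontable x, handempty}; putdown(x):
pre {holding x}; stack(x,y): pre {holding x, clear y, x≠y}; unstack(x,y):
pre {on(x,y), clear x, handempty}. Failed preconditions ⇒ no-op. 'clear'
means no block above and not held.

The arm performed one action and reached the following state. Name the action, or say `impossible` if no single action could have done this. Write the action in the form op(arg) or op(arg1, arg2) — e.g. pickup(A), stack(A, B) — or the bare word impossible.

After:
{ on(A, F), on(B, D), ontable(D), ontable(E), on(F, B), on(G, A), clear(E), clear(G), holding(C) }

unstack(C, E)

target: towers=[D/B/F/A/G; E] holding=C
     unstack(G, A) → towers=[D/B/F/A; E/C] holding=G
     unstack(C, E) → towers=[D/B/F/A/G; E] holding=C  ← match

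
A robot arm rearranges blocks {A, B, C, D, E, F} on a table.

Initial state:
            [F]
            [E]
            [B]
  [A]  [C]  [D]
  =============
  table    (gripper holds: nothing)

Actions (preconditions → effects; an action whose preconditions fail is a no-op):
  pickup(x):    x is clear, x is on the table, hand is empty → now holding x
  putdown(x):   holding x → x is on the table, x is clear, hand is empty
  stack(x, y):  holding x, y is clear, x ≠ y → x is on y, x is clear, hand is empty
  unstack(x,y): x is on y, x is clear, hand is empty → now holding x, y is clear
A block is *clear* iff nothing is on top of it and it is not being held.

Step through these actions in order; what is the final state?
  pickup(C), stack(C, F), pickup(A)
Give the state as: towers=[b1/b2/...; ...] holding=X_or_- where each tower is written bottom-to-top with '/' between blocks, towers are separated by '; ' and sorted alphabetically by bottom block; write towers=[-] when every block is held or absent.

step 1 (pickup(C)): towers=[A; D/B/E/F] holding=C
step 2 (stack(C, F)): towers=[A; D/B/E/F/C] holding=-
step 3 (pickup(A)): towers=[D/B/E/F/C] holding=A

towers=[D/B/E/F/C] holding=A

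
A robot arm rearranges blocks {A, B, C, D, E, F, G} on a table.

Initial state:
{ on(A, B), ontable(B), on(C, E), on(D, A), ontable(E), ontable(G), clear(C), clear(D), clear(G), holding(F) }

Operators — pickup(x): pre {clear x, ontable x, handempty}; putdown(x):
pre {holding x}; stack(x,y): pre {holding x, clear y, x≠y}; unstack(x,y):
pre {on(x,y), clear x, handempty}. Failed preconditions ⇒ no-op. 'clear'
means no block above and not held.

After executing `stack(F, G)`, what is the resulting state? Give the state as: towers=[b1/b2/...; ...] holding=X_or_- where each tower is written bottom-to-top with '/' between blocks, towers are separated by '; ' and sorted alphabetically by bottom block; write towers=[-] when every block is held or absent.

before: towers=[B/A/D; E/C; G] holding=F
pre[stack(F, G)]: holding(F) ok, clear(G) ok, F≠G ok
all met → apply stack(F, G)
after:  towers=[B/A/D; E/C; G/F] holding=-

towers=[B/A/D; E/C; G/F] holding=-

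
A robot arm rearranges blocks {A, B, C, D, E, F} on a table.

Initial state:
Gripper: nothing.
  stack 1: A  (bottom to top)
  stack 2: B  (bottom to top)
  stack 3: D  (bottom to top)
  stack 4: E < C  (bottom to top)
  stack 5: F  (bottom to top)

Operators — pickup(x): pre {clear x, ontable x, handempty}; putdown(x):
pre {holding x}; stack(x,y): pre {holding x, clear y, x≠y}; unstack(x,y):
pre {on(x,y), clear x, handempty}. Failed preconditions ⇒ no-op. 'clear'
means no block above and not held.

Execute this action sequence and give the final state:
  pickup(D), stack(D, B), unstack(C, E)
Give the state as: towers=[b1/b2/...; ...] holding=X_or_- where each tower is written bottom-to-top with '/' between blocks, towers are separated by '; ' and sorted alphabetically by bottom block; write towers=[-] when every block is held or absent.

step 1 (pickup(D)): towers=[A; B; E/C; F] holding=D
step 2 (stack(D, B)): towers=[A; B/D; E/C; F] holding=-
step 3 (unstack(C, E)): towers=[A; B/D; E; F] holding=C

towers=[A; B/D; E; F] holding=C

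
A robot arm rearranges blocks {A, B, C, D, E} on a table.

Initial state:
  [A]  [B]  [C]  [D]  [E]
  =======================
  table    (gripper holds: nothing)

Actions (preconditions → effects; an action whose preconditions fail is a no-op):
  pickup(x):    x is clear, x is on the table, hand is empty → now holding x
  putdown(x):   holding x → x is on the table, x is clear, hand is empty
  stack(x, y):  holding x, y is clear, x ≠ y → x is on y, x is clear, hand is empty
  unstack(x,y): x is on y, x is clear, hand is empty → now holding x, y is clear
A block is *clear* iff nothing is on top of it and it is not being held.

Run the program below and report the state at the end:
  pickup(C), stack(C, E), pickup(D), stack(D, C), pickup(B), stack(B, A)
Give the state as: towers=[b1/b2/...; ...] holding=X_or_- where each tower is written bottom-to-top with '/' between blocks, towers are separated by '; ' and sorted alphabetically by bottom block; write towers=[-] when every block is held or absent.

towers=[A/B; E/C/D] holding=-

step 1 (pickup(C)): towers=[A; B; D; E] holding=C
step 2 (stack(C, E)): towers=[A; B; D; E/C] holding=-
step 3 (pickup(D)): towers=[A; B; E/C] holding=D
step 4 (stack(D, C)): towers=[A; B; E/C/D] holding=-
step 5 (pickup(B)): towers=[A; E/C/D] holding=B
step 6 (stack(B, A)): towers=[A/B; E/C/D] holding=-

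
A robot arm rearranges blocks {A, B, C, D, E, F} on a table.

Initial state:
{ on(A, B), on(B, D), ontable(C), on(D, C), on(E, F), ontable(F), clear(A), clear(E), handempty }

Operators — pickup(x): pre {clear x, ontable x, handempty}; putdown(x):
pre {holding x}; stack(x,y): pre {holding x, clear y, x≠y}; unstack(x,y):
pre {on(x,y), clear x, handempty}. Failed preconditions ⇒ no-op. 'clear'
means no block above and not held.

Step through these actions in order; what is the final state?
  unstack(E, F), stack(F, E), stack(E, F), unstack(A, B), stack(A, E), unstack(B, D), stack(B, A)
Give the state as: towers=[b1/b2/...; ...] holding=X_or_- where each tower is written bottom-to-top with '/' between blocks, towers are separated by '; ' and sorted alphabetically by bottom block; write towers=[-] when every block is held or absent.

step 1 (unstack(E, F)): towers=[C/D/B/A; F] holding=E
step 2 (stack(F, E)) [no-op]: towers=[C/D/B/A; F] holding=E
step 3 (stack(E, F)): towers=[C/D/B/A; F/E] holding=-
step 4 (unstack(A, B)): towers=[C/D/B; F/E] holding=A
step 5 (stack(A, E)): towers=[C/D/B; F/E/A] holding=-
step 6 (unstack(B, D)): towers=[C/D; F/E/A] holding=B
step 7 (stack(B, A)): towers=[C/D; F/E/A/B] holding=-

towers=[C/D; F/E/A/B] holding=-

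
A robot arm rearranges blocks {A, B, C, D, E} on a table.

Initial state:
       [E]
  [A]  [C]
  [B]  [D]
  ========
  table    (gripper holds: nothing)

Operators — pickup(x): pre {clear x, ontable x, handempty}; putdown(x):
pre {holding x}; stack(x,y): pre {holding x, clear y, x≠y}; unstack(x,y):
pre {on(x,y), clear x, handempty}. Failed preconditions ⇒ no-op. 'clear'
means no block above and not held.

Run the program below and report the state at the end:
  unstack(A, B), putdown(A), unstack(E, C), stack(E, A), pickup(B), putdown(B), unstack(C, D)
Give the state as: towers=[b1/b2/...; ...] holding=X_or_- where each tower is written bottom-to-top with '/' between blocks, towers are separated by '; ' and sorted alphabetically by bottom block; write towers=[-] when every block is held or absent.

step 1 (unstack(A, B)): towers=[B; D/C/E] holding=A
step 2 (putdown(A)): towers=[A; B; D/C/E] holding=-
step 3 (unstack(E, C)): towers=[A; B; D/C] holding=E
step 4 (stack(E, A)): towers=[A/E; B; D/C] holding=-
step 5 (pickup(B)): towers=[A/E; D/C] holding=B
step 6 (putdown(B)): towers=[A/E; B; D/C] holding=-
step 7 (unstack(C, D)): towers=[A/E; B; D] holding=C

towers=[A/E; B; D] holding=C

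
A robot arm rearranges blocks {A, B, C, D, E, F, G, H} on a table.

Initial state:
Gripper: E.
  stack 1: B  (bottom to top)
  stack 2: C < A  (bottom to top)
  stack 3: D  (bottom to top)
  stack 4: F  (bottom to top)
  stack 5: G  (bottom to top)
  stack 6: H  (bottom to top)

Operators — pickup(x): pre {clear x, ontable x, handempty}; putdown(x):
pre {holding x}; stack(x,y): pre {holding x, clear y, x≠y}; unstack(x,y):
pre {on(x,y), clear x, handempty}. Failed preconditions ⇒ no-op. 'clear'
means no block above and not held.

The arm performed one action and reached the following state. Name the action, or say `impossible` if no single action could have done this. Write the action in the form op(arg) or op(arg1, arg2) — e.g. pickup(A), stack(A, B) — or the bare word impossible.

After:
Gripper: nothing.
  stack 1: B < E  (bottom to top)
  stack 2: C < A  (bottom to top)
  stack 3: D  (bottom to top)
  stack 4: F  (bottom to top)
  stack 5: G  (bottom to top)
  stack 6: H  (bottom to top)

target: towers=[B/E; C/A; D; F; G; H] holding=-
        putdown(E) → towers=[B; C/A; D; E; F; G; H] holding=-
       stack(E, G) → towers=[B; C/A; D; F; G/E; H] holding=-
       stack(E, A) → towers=[B; C/A/E; D; F; G; H] holding=-
       stack(E, H) → towers=[B; C/A; D; F; G; H/E] holding=-
       stack(E, B) → towers=[B/E; C/A; D; F; G; H] holding=-  ← match
       stack(E, F) → towers=[B; C/A; D; F/E; G; H] holding=-
       stack(E, D) → towers=[B; C/A; D/E; F; G; H] holding=-

stack(E, B)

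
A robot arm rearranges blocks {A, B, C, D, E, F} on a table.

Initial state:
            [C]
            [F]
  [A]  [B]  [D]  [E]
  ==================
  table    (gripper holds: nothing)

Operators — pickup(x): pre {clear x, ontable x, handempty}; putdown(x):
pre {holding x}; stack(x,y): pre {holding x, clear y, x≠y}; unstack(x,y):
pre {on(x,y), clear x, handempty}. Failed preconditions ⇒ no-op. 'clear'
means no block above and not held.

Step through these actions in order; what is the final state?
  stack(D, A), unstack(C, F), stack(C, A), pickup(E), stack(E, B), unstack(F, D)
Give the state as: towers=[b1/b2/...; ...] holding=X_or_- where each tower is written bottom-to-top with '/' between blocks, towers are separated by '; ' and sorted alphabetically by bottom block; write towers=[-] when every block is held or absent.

towers=[A/C; B/E; D] holding=F

step 1 (stack(D, A)) [no-op]: towers=[A; B; D/F/C; E] holding=-
step 2 (unstack(C, F)): towers=[A; B; D/F; E] holding=C
step 3 (stack(C, A)): towers=[A/C; B; D/F; E] holding=-
step 4 (pickup(E)): towers=[A/C; B; D/F] holding=E
step 5 (stack(E, B)): towers=[A/C; B/E; D/F] holding=-
step 6 (unstack(F, D)): towers=[A/C; B/E; D] holding=F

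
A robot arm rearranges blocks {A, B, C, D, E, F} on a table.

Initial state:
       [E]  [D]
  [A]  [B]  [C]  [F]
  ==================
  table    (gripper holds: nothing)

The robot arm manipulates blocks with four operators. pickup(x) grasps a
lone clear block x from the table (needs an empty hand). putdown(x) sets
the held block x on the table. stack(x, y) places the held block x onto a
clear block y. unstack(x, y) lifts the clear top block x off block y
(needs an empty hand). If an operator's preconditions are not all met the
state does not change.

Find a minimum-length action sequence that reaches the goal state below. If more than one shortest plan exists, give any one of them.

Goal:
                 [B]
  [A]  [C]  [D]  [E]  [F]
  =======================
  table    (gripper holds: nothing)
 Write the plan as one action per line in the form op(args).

step 1 (unstack(D, C)): towers=[A; B/E; C; F] holding=D
step 2 (putdown(D)): towers=[A; B/E; C; D; F] holding=-
step 3 (unstack(E, B)): towers=[A; B; C; D; F] holding=E
step 4 (putdown(E)): towers=[A; B; C; D; E; F] holding=-
step 5 (pickup(B)): towers=[A; C; D; E; F] holding=B
step 6 (stack(B, E)): towers=[A; C; D; E/B; F] holding=-
goal check: towers=[A; C; D; E/B; F] holding=- — reached (length 6, optimal by BFS)

unstack(D, C)
putdown(D)
unstack(E, B)
putdown(E)
pickup(B)
stack(B, E)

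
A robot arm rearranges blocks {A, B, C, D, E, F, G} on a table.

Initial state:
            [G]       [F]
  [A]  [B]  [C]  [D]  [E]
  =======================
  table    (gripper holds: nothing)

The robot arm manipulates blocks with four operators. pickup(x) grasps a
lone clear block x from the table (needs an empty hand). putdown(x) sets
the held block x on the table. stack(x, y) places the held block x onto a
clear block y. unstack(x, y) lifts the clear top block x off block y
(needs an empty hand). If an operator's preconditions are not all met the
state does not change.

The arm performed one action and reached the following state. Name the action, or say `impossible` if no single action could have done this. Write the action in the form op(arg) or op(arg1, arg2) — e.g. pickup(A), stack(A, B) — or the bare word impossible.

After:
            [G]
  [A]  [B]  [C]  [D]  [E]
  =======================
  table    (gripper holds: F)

target: towers=[A; B; C/G; D; E] holding=F
         pickup(B) → towers=[A; C/G; D; E/F] holding=B
     unstack(F, E) → towers=[A; B; C/G; D; E] holding=F  ← match
     unstack(G, C) → towers=[A; B; C; D; E/F] holding=G
         pickup(D) → towers=[A; B; C/G; E/F] holding=D
         pickup(A) → towers=[B; C/G; D; E/F] holding=A

unstack(F, E)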